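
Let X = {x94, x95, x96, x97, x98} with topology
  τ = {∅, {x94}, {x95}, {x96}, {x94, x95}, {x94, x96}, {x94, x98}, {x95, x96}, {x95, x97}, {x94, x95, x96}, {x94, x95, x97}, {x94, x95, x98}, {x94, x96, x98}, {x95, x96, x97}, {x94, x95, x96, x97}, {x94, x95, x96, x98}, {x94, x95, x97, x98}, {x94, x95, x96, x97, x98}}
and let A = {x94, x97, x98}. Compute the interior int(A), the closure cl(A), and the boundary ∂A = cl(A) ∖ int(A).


int(A) = {x94, x98}, cl(A) = {x94, x97, x98}, ∂A = {x97}.

Closed sets in (X, τ) are complements of opens:
  closed(X, τ) = {∅, {x96}, {x97}, {x98}, {x94, x98}, {x95, x97}, {x96, x97}, {x96, x98}, {x97, x98}, {x94, x96, x98}, {x94, x97, x98}, {x95, x96, x97}, {x95, x97, x98}, {x96, x97, x98}, {x94, x95, x97, x98}, {x94, x96, x97, x98}, {x95, x96, x97, x98}, {x94, x95, x96, x97, x98}}.
int(A) = ⋃ {U ∈ τ : U ⊆ A}. Opens contained in A: ∅, {x94}, {x94, x98}.
Taking the union of these: int(A) = {x94, x98}.
cl(A) = ⋂ {C closed : A ⊆ C}. Closed sets containing A: {x94, x97, x98}, {x94, x95, x97, x98}, {x94, x96, x97, x98}, {x94, x95, x96, x97, x98}.
Intersecting these: cl(A) = {x94, x97, x98}.
∂A = cl(A) ∖ int(A) = {x94, x97, x98} ∖ {x94, x98} = {x97}.


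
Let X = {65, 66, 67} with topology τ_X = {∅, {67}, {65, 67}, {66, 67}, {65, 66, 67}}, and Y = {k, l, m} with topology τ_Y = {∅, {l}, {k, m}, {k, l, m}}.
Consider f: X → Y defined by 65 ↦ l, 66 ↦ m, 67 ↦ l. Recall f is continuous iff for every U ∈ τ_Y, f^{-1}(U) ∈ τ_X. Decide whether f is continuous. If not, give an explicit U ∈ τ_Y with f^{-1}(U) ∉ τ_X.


f is NOT continuous.

Compute f^{-1}(U) for each U ∈ τ_Y:
  U = ∅: f^{-1}(U) = ∅ ∈ τ_X ✓.
  U = {l}: f^{-1}(U) = {65, 67} ∈ τ_X ✓.
  U = {k, m}: f^{-1}(U) = {66} ∉ τ_X ✗.
  U = {k, l, m}: f^{-1}(U) = {65, 66, 67} ∈ τ_X ✓.
Found U = {k, m} with f^{-1}(U) = {66} not in τ_X. Therefore f is NOT continuous.


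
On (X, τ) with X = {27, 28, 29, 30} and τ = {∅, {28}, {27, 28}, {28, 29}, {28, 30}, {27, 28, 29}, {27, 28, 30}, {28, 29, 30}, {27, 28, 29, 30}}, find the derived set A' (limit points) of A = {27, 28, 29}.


A' = {27, 29, 30}

For each x ∈ X, list the open sets U ∈ τ with x ∈ U, then check whether U ∩ (A ∖ {x}) ≠ ∅ for every such U.
  x = 27: opens ∋ x are {27, 28}, {27, 28, 29}, {27, 28, 30}, {27, 28, 29, 30}; each meets A ∖ {27}, so x IS a limit point.
  x = 28: open {28} ∋ x has {28} ∩ (A ∖ {28}) = ∅, so x is NOT a limit point.
  x = 29: opens ∋ x are {28, 29}, {27, 28, 29}, {28, 29, 30}, {27, 28, 29, 30}; each meets A ∖ {29}, so x IS a limit point.
  x = 30: opens ∋ x are {28, 30}, {27, 28, 30}, {28, 29, 30}, {27, 28, 29, 30}; each meets A ∖ {30}, so x IS a limit point.
Collecting: A' = {27, 29, 30}.


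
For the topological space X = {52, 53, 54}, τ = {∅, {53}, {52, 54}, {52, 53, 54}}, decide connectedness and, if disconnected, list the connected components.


(X, τ) is disconnected; components = [{53}, {52, 54}].

Find clopen sets (U ∈ τ with X ∖ U ∈ τ):
  U = ∅, X ∖ U = {52, 53, 54} — both open, so U is clopen.
  U = {53}, X ∖ U = {52, 54} — both open, so U is clopen.
  U = {52, 54}, X ∖ U = {53} — both open, so U is clopen.
  U = {52, 53, 54}, X ∖ U = ∅ — both open, so U is clopen.
Nontrivial clopen(s) exist: e.g. {53}. So (X, τ) is disconnected.
Compute connected components by grouping points that agree on all clopens:
  component: {53}
  component: {52, 54}


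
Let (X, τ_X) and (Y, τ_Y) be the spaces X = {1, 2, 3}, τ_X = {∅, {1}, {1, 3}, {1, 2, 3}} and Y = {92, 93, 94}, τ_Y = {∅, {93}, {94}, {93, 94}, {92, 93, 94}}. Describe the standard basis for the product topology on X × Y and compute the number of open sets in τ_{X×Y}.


Basis B = {∅ × ∅, {1} × {93}, {1} × {94}, {1} × {93, 94}, {1, 3} × {93}, {1, 3} × {94}, {1} × {92, 93, 94}, {1, 2, 3} × {93}, {1, 2, 3} × {94}, {1, 3} × {93, 94}, {1, 3} × {92, 93, 94}, {1, 2, 3} × {93, 94}, {1, 2, 3} × {92, 93, 94}}; |τ_{X×Y}| = 30.

Enumerate products U × V with U ∈ τ_X, V ∈ τ_Y (deduplicated):
  ∅ × ∅ = {} (∅)
  {1} × {93} = {(1,93)}
  {1} × {94} = {(1,94)}
  {1} × {93, 94} = {(1,93), (1,94)}
  {1, 3} × {93} = {(1,93), (3,93)}
  {1, 3} × {94} = {(1,94), (3,94)}
  {1} × {92, 93, 94} = {(1,92), (1,93), (1,94)}
  {1, 2, 3} × {93} = {(1,93), (2,93), (3,93)}
  {1, 2, 3} × {94} = {(1,94), (2,94), (3,94)}
  {1, 3} × {93, 94} = {(1,93), (1,94), (3,93), (3,94)}
  {1, 3} × {92, 93, 94} = {(1,92), (1,93), (1,94), (3,92), (3,93), (3,94)}
  {1, 2, 3} × {93, 94} = {(1,93), (1,94), (2,93), (2,94), (3,93), (3,94)}
  {1, 2, 3} × {92, 93, 94} = {(1,92), (1,93), (1,94), (2,92), (2,93), (2,94), (3,92), (3,93), (3,94)}
These 13 distinct sets form the basis B.
Close under arbitrary unions to get τ_{X×Y}; counting gives |τ_{X×Y}| = 30.


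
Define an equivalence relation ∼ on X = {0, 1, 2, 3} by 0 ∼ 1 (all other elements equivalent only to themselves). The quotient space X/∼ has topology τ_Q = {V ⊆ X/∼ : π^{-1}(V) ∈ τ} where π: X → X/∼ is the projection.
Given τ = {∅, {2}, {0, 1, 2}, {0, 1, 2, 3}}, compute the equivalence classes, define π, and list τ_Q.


X/∼ = {[0=1], [2], [3]}; |τ_Q| = 4.

Equivalence classes: [0=1], [2], [3].
Quotient map π: X → X/∼ sends 0 ↦ [0=1], 1 ↦ [0=1], 2 ↦ [2], 3 ↦ [3].
For each subset V ⊆ X/∼, compute π^{-1}(V) ⊆ X and check whether π^{-1}(V) ∈ τ. V is open in τ_Q iff π^{-1}(V) ∈ τ.
  V = {}: π^{-1}(V) = ∅ ∈ τ ✓.
  V = {[0=1]}: π^{-1}(V) = {0, 1} ∉ τ ✗.
  V = {[2]}: π^{-1}(V) = {2} ∈ τ ✓.
  V = {[0=1], [2]}: π^{-1}(V) = {0, 1, 2} ∈ τ ✓.
  V = {[3]}: π^{-1}(V) = {3} ∉ τ ✗.
  V = {[0=1], [3]}: π^{-1}(V) = {0, 1, 3} ∉ τ ✗.
  V = {[2], [3]}: π^{-1}(V) = {2, 3} ∉ τ ✗.
  V = {[0=1], [2], [3]}: π^{-1}(V) = {0, 1, 2, 3} ∈ τ ✓.
Open sets in the quotient: τ_Q = {{}, {[2]}, {[0=1], [2]}, {[0=1], [2], [3]}} (4 elements).


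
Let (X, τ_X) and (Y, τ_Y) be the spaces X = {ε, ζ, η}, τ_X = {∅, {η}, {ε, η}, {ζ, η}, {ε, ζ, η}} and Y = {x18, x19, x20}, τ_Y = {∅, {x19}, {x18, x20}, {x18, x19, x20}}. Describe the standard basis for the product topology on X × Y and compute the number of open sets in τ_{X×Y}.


Basis B = {∅ × ∅, {η} × {x19}, {ε, η} × {x19}, {ζ, η} × {x19}, {η} × {x18, x20}, {ε, ζ, η} × {x19}, {η} × {x18, x19, x20}, {ε, η} × {x18, x20}, {ζ, η} × {x18, x20}, {ε, η} × {x18, x19, x20}, {ε, ζ, η} × {x18, x20}, {ζ, η} × {x18, x19, x20}, {ε, ζ, η} × {x18, x19, x20}}; |τ_{X×Y}| = 25.

Enumerate products U × V with U ∈ τ_X, V ∈ τ_Y (deduplicated):
  ∅ × ∅ = {} (∅)
  {η} × {x19} = {(η,x19)}
  {ε, η} × {x19} = {(ε,x19), (η,x19)}
  {ζ, η} × {x19} = {(ζ,x19), (η,x19)}
  {η} × {x18, x20} = {(η,x18), (η,x20)}
  {ε, ζ, η} × {x19} = {(ε,x19), (ζ,x19), (η,x19)}
  {η} × {x18, x19, x20} = {(η,x18), (η,x19), (η,x20)}
  {ε, η} × {x18, x20} = {(ε,x18), (ε,x20), (η,x18), (η,x20)}
  {ζ, η} × {x18, x20} = {(ζ,x18), (ζ,x20), (η,x18), (η,x20)}
  {ε, η} × {x18, x19, x20} = {(ε,x18), (ε,x19), (ε,x20), (η,x18), (η,x19), (η,x20)}
  {ε, ζ, η} × {x18, x20} = {(ε,x18), (ε,x20), (ζ,x18), (ζ,x20), (η,x18), (η,x20)}
  {ζ, η} × {x18, x19, x20} = {(ζ,x18), (ζ,x19), (ζ,x20), (η,x18), (η,x19), (η,x20)}
  {ε, ζ, η} × {x18, x19, x20} = {(ε,x18), (ε,x19), (ε,x20), (ζ,x18), (ζ,x19), (ζ,x20), (η,x18), (η,x19), (η,x20)}
These 13 distinct sets form the basis B.
Close under arbitrary unions to get τ_{X×Y}; counting gives |τ_{X×Y}| = 25.


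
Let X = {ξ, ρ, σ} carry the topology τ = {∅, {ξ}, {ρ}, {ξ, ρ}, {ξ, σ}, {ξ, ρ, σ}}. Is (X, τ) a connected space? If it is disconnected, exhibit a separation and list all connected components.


(X, τ) is disconnected; components = [{ρ}, {ξ, σ}].

Find clopen sets (U ∈ τ with X ∖ U ∈ τ):
  U = ∅, X ∖ U = {ξ, ρ, σ} — both open, so U is clopen.
  U = {ρ}, X ∖ U = {ξ, σ} — both open, so U is clopen.
  U = {ξ, σ}, X ∖ U = {ρ} — both open, so U is clopen.
  U = {ξ, ρ, σ}, X ∖ U = ∅ — both open, so U is clopen.
Nontrivial clopen(s) exist: e.g. {ξ, σ}. So (X, τ) is disconnected.
Compute connected components by grouping points that agree on all clopens:
  component: {ρ}
  component: {ξ, σ}


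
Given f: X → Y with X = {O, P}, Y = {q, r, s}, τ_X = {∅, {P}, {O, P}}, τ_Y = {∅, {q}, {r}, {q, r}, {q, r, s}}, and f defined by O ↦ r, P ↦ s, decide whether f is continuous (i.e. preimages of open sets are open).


f is NOT continuous.

Compute f^{-1}(U) for each U ∈ τ_Y:
  U = ∅: f^{-1}(U) = ∅ ∈ τ_X ✓.
  U = {q}: f^{-1}(U) = ∅ ∈ τ_X ✓.
  U = {r}: f^{-1}(U) = {O} ∉ τ_X ✗.
  U = {q, r}: f^{-1}(U) = {O} ∉ τ_X ✗.
  U = {q, r, s}: f^{-1}(U) = {O, P} ∈ τ_X ✓.
Found U = {r} with f^{-1}(U) = {O} not in τ_X. Therefore f is NOT continuous.


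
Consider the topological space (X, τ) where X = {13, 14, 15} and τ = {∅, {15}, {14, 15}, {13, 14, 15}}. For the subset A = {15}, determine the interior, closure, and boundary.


int(A) = {15}, cl(A) = {13, 14, 15}, ∂A = {13, 14}.

Closed sets in (X, τ) are complements of opens:
  closed(X, τ) = {∅, {13}, {13, 14}, {13, 14, 15}}.
int(A) = ⋃ {U ∈ τ : U ⊆ A}. Opens contained in A: ∅, {15}.
Taking the union of these: int(A) = {15}.
cl(A) = ⋂ {C closed : A ⊆ C}. Closed sets containing A: {13, 14, 15}.
Intersecting these: cl(A) = {13, 14, 15}.
∂A = cl(A) ∖ int(A) = {13, 14, 15} ∖ {15} = {13, 14}.


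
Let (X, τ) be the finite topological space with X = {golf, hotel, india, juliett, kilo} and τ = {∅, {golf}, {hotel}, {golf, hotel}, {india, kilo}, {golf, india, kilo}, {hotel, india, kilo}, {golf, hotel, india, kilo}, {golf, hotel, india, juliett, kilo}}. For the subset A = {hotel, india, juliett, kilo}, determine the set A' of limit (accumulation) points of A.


A' = {india, juliett, kilo}

For each x ∈ X, list the open sets U ∈ τ with x ∈ U, then check whether U ∩ (A ∖ {x}) ≠ ∅ for every such U.
  x = golf: open {golf} ∋ x has {golf} ∩ (A ∖ {golf}) = ∅, so x is NOT a limit point.
  x = hotel: open {hotel} ∋ x has {hotel} ∩ (A ∖ {hotel}) = ∅, so x is NOT a limit point.
  x = india: opens ∋ x are {india, kilo}, {golf, india, kilo}, {hotel, india, kilo}, {golf, hotel, india, kilo}, {golf, hotel, india, juliett, kilo}; each meets A ∖ {india}, so x IS a limit point.
  x = juliett: opens ∋ x are {golf, hotel, india, juliett, kilo}; each meets A ∖ {juliett}, so x IS a limit point.
  x = kilo: opens ∋ x are {india, kilo}, {golf, india, kilo}, {hotel, india, kilo}, {golf, hotel, india, kilo}, {golf, hotel, india, juliett, kilo}; each meets A ∖ {kilo}, so x IS a limit point.
Collecting: A' = {india, juliett, kilo}.


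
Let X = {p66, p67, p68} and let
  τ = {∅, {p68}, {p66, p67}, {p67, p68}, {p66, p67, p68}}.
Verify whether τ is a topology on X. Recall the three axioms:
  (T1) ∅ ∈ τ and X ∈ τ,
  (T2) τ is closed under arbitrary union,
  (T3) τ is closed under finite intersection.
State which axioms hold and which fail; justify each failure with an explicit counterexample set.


τ is NOT a topology on X.

Axiom (T1): ∅ ∈ τ? Yes; X ∈ τ? Yes.
Axiom (T2/T3): check pairwise unions and intersections of members of τ.
Counterexample for (T3): {p66, p67} ∩ {p67, p68} = {p67} ∉ τ. Therefore τ is NOT a topology.


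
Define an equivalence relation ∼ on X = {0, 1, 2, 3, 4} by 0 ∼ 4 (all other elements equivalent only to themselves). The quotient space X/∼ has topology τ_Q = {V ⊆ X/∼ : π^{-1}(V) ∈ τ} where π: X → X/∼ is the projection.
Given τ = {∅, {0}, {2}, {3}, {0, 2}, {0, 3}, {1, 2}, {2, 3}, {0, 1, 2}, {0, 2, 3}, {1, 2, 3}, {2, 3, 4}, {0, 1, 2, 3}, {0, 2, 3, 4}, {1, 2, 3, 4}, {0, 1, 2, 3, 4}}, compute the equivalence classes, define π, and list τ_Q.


X/∼ = {[0=4], [1], [2], [3]}; |τ_Q| = 8.

Equivalence classes: [0=4], [1], [2], [3].
Quotient map π: X → X/∼ sends 0 ↦ [0=4], 1 ↦ [1], 2 ↦ [2], 3 ↦ [3], 4 ↦ [0=4].
For each subset V ⊆ X/∼, compute π^{-1}(V) ⊆ X and check whether π^{-1}(V) ∈ τ. V is open in τ_Q iff π^{-1}(V) ∈ τ.
  V = {}: π^{-1}(V) = ∅ ∈ τ ✓.
  V = {[0=4]}: π^{-1}(V) = {0, 4} ∉ τ ✗.
  V = {[1]}: π^{-1}(V) = {1} ∉ τ ✗.
  V = {[0=4], [1]}: π^{-1}(V) = {0, 1, 4} ∉ τ ✗.
  V = {[2]}: π^{-1}(V) = {2} ∈ τ ✓.
  V = {[0=4], [2]}: π^{-1}(V) = {0, 2, 4} ∉ τ ✗.
  V = {[1], [2]}: π^{-1}(V) = {1, 2} ∈ τ ✓.
  V = {[0=4], [1], [2]}: π^{-1}(V) = {0, 1, 2, 4} ∉ τ ✗.
  V = {[3]}: π^{-1}(V) = {3} ∈ τ ✓.
  V = {[0=4], [3]}: π^{-1}(V) = {0, 3, 4} ∉ τ ✗.
  V = {[1], [3]}: π^{-1}(V) = {1, 3} ∉ τ ✗.
  V = {[0=4], [1], [3]}: π^{-1}(V) = {0, 1, 3, 4} ∉ τ ✗.
  V = {[2], [3]}: π^{-1}(V) = {2, 3} ∈ τ ✓.
  V = {[0=4], [2], [3]}: π^{-1}(V) = {0, 2, 3, 4} ∈ τ ✓.
  V = {[1], [2], [3]}: π^{-1}(V) = {1, 2, 3} ∈ τ ✓.
  V = {[0=4], [1], [2], [3]}: π^{-1}(V) = {0, 1, 2, 3, 4} ∈ τ ✓.
Open sets in the quotient: τ_Q = {{}, {[2]}, {[1], [2]}, {[3]}, {[2], [3]}, {[0=4], [2], [3]}, {[1], [2], [3]}, {[0=4], [1], [2], [3]}} (8 elements).


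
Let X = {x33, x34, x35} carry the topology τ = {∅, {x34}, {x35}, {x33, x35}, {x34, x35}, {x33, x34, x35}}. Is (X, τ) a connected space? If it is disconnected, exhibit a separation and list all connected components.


(X, τ) is disconnected; components = [{x34}, {x33, x35}].

Find clopen sets (U ∈ τ with X ∖ U ∈ τ):
  U = ∅, X ∖ U = {x33, x34, x35} — both open, so U is clopen.
  U = {x34}, X ∖ U = {x33, x35} — both open, so U is clopen.
  U = {x33, x35}, X ∖ U = {x34} — both open, so U is clopen.
  U = {x33, x34, x35}, X ∖ U = ∅ — both open, so U is clopen.
Nontrivial clopen(s) exist: e.g. {x34}. So (X, τ) is disconnected.
Compute connected components by grouping points that agree on all clopens:
  component: {x34}
  component: {x33, x35}


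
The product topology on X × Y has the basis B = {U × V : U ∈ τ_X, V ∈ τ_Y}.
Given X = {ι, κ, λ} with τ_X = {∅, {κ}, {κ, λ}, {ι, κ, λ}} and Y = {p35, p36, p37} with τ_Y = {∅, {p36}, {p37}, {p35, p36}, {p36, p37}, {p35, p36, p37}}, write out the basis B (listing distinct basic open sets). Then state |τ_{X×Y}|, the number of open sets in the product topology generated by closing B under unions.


Basis B = {∅ × ∅, {κ} × {p36}, {κ} × {p37}, {κ} × {p35, p36}, {κ} × {p36, p37}, {κ, λ} × {p36}, {κ, λ} × {p37}, {ι, κ, λ} × {p36}, {ι, κ, λ} × {p37}, {κ} × {p35, p36, p37}, {κ, λ} × {p35, p36}, {κ, λ} × {p36, p37}, {ι, κ, λ} × {p35, p36}, {ι, κ, λ} × {p36, p37}, {κ, λ} × {p35, p36, p37}, {ι, κ, λ} × {p35, p36, p37}}; |τ_{X×Y}| = 40.

Enumerate products U × V with U ∈ τ_X, V ∈ τ_Y (deduplicated):
  ∅ × ∅ = {} (∅)
  {κ} × {p36} = {(κ,p36)}
  {κ} × {p37} = {(κ,p37)}
  {κ} × {p35, p36} = {(κ,p35), (κ,p36)}
  {κ} × {p36, p37} = {(κ,p36), (κ,p37)}
  {κ, λ} × {p36} = {(κ,p36), (λ,p36)}
  {κ, λ} × {p37} = {(κ,p37), (λ,p37)}
  {ι, κ, λ} × {p36} = {(ι,p36), (κ,p36), (λ,p36)}
  {ι, κ, λ} × {p37} = {(ι,p37), (κ,p37), (λ,p37)}
  {κ} × {p35, p36, p37} = {(κ,p35), (κ,p36), (κ,p37)}
  {κ, λ} × {p35, p36} = {(κ,p35), (κ,p36), (λ,p35), (λ,p36)}
  {κ, λ} × {p36, p37} = {(κ,p36), (κ,p37), (λ,p36), (λ,p37)}
  {ι, κ, λ} × {p35, p36} = {(ι,p35), (ι,p36), (κ,p35), (κ,p36), (λ,p35), (λ,p36)}
  {ι, κ, λ} × {p36, p37} = {(ι,p36), (ι,p37), (κ,p36), (κ,p37), (λ,p36), (λ,p37)}
  {κ, λ} × {p35, p36, p37} = {(κ,p35), (κ,p36), (κ,p37), (λ,p35), (λ,p36), (λ,p37)}
  {ι, κ, λ} × {p35, p36, p37} = {(ι,p35), (ι,p36), (ι,p37), (κ,p35), (κ,p36), (κ,p37), (λ,p35), (λ,p36), (λ,p37)}
These 16 distinct sets form the basis B.
Close under arbitrary unions to get τ_{X×Y}; counting gives |τ_{X×Y}| = 40.


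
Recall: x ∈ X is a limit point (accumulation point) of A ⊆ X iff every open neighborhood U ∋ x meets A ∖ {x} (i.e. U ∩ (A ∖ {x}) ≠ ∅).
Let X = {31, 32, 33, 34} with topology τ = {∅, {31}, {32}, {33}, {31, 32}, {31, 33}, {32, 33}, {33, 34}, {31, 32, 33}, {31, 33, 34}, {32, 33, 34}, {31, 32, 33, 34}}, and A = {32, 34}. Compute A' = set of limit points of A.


A' = ∅

For each x ∈ X, list the open sets U ∈ τ with x ∈ U, then check whether U ∩ (A ∖ {x}) ≠ ∅ for every such U.
  x = 31: open {31} ∋ x has {31} ∩ (A ∖ {31}) = ∅, so x is NOT a limit point.
  x = 32: open {32} ∋ x has {32} ∩ (A ∖ {32}) = ∅, so x is NOT a limit point.
  x = 33: open {33} ∋ x has {33} ∩ (A ∖ {33}) = ∅, so x is NOT a limit point.
  x = 34: open {33, 34} ∋ x has {33, 34} ∩ (A ∖ {34}) = ∅, so x is NOT a limit point.
Collecting: A' = ∅.


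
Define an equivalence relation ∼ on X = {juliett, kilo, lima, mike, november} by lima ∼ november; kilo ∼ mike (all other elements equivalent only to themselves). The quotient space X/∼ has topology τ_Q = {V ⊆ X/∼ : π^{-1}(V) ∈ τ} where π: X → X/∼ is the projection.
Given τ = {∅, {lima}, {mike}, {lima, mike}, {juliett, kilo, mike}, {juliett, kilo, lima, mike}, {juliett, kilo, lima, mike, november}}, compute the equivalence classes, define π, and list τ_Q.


X/∼ = {[juliett], [kilo=mike], [lima=november]}; |τ_Q| = 3.

Equivalence classes: [juliett], [kilo=mike], [lima=november].
Quotient map π: X → X/∼ sends juliett ↦ [juliett], kilo ↦ [kilo=mike], lima ↦ [lima=november], mike ↦ [kilo=mike], november ↦ [lima=november].
For each subset V ⊆ X/∼, compute π^{-1}(V) ⊆ X and check whether π^{-1}(V) ∈ τ. V is open in τ_Q iff π^{-1}(V) ∈ τ.
  V = {}: π^{-1}(V) = ∅ ∈ τ ✓.
  V = {[juliett]}: π^{-1}(V) = {juliett} ∉ τ ✗.
  V = {[kilo=mike]}: π^{-1}(V) = {kilo, mike} ∉ τ ✗.
  V = {[juliett], [kilo=mike]}: π^{-1}(V) = {juliett, kilo, mike} ∈ τ ✓.
  V = {[lima=november]}: π^{-1}(V) = {lima, november} ∉ τ ✗.
  V = {[juliett], [lima=november]}: π^{-1}(V) = {juliett, lima, november} ∉ τ ✗.
  V = {[kilo=mike], [lima=november]}: π^{-1}(V) = {kilo, lima, mike, november} ∉ τ ✗.
  V = {[juliett], [kilo=mike], [lima=november]}: π^{-1}(V) = {juliett, kilo, lima, mike, november} ∈ τ ✓.
Open sets in the quotient: τ_Q = {{}, {[juliett], [kilo=mike]}, {[juliett], [kilo=mike], [lima=november]}} (3 elements).


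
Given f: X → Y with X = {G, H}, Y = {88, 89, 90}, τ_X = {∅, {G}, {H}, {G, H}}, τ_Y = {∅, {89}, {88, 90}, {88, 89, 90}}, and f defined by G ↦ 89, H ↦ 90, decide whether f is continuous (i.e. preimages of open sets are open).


f IS continuous.

Compute f^{-1}(U) for each U ∈ τ_Y:
  U = ∅: f^{-1}(U) = ∅ ∈ τ_X ✓.
  U = {89}: f^{-1}(U) = {G} ∈ τ_X ✓.
  U = {88, 90}: f^{-1}(U) = {H} ∈ τ_X ✓.
  U = {88, 89, 90}: f^{-1}(U) = {G, H} ∈ τ_X ✓.
Every preimage lies in τ_X, so f IS continuous.


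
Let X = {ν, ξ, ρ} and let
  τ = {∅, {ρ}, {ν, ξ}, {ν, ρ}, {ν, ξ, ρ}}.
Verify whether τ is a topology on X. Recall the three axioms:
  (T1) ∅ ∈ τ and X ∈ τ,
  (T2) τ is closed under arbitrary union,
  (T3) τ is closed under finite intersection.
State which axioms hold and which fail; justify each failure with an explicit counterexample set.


τ is NOT a topology on X.

Axiom (T1): ∅ ∈ τ? Yes; X ∈ τ? Yes.
Axiom (T2/T3): check pairwise unions and intersections of members of τ.
Counterexample for (T3): {ν, ξ} ∩ {ν, ρ} = {ν} ∉ τ. Therefore τ is NOT a topology.


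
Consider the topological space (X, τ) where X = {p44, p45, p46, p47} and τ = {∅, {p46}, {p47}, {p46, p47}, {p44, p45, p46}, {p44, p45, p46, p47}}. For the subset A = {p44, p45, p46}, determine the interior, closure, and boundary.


int(A) = {p44, p45, p46}, cl(A) = {p44, p45, p46}, ∂A = ∅.

Closed sets in (X, τ) are complements of opens:
  closed(X, τ) = {∅, {p47}, {p44, p45}, {p44, p45, p46}, {p44, p45, p47}, {p44, p45, p46, p47}}.
int(A) = ⋃ {U ∈ τ : U ⊆ A}. Opens contained in A: ∅, {p46}, {p44, p45, p46}.
Taking the union of these: int(A) = {p44, p45, p46}.
cl(A) = ⋂ {C closed : A ⊆ C}. Closed sets containing A: {p44, p45, p46}, {p44, p45, p46, p47}.
Intersecting these: cl(A) = {p44, p45, p46}.
∂A = cl(A) ∖ int(A) = {p44, p45, p46} ∖ {p44, p45, p46} = ∅.


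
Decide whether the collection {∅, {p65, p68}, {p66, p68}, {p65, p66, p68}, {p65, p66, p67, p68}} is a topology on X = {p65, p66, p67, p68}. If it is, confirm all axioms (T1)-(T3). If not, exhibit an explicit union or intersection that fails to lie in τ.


τ is NOT a topology on X.

Axiom (T1): ∅ ∈ τ? Yes; X ∈ τ? Yes.
Axiom (T2/T3): check pairwise unions and intersections of members of τ.
Counterexample for (T3): {p65, p68} ∩ {p66, p68} = {p68} ∉ τ. Therefore τ is NOT a topology.


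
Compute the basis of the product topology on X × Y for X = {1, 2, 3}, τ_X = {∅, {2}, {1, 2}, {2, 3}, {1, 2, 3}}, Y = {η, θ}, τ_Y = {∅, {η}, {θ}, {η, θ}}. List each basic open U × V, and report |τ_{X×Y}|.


Basis B = {∅ × ∅, {2} × {η}, {2} × {θ}, {1, 2} × {η}, {1, 2} × {θ}, {2} × {η, θ}, {2, 3} × {η}, {2, 3} × {θ}, {1, 2, 3} × {η}, {1, 2, 3} × {θ}, {1, 2} × {η, θ}, {2, 3} × {η, θ}, {1, 2, 3} × {η, θ}}; |τ_{X×Y}| = 25.

Enumerate products U × V with U ∈ τ_X, V ∈ τ_Y (deduplicated):
  ∅ × ∅ = {} (∅)
  {2} × {η} = {(2,η)}
  {2} × {θ} = {(2,θ)}
  {1, 2} × {η} = {(1,η), (2,η)}
  {1, 2} × {θ} = {(1,θ), (2,θ)}
  {2} × {η, θ} = {(2,η), (2,θ)}
  {2, 3} × {η} = {(2,η), (3,η)}
  {2, 3} × {θ} = {(2,θ), (3,θ)}
  {1, 2, 3} × {η} = {(1,η), (2,η), (3,η)}
  {1, 2, 3} × {θ} = {(1,θ), (2,θ), (3,θ)}
  {1, 2} × {η, θ} = {(1,η), (1,θ), (2,η), (2,θ)}
  {2, 3} × {η, θ} = {(2,η), (2,θ), (3,η), (3,θ)}
  {1, 2, 3} × {η, θ} = {(1,η), (1,θ), (2,η), (2,θ), (3,η), (3,θ)}
These 13 distinct sets form the basis B.
Close under arbitrary unions to get τ_{X×Y}; counting gives |τ_{X×Y}| = 25.


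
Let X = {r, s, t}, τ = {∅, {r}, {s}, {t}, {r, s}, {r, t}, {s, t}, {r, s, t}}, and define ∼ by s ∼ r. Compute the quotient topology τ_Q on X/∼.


X/∼ = {[r=s], [t]}; |τ_Q| = 4.

Equivalence classes: [r=s], [t].
Quotient map π: X → X/∼ sends r ↦ [r=s], s ↦ [r=s], t ↦ [t].
For each subset V ⊆ X/∼, compute π^{-1}(V) ⊆ X and check whether π^{-1}(V) ∈ τ. V is open in τ_Q iff π^{-1}(V) ∈ τ.
  V = {}: π^{-1}(V) = ∅ ∈ τ ✓.
  V = {[r=s]}: π^{-1}(V) = {r, s} ∈ τ ✓.
  V = {[t]}: π^{-1}(V) = {t} ∈ τ ✓.
  V = {[r=s], [t]}: π^{-1}(V) = {r, s, t} ∈ τ ✓.
Open sets in the quotient: τ_Q = {{}, {[r=s]}, {[t]}, {[r=s], [t]}} (4 elements).


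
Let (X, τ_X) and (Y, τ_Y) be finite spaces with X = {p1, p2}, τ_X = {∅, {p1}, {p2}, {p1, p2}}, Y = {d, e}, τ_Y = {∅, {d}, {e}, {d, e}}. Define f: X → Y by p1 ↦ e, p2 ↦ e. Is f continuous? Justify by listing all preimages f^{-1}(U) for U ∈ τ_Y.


f IS continuous.

Compute f^{-1}(U) for each U ∈ τ_Y:
  U = ∅: f^{-1}(U) = ∅ ∈ τ_X ✓.
  U = {d}: f^{-1}(U) = ∅ ∈ τ_X ✓.
  U = {e}: f^{-1}(U) = {p1, p2} ∈ τ_X ✓.
  U = {d, e}: f^{-1}(U) = {p1, p2} ∈ τ_X ✓.
Every preimage lies in τ_X, so f IS continuous.


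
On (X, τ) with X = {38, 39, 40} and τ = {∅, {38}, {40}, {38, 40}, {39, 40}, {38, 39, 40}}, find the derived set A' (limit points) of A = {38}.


A' = ∅

For each x ∈ X, list the open sets U ∈ τ with x ∈ U, then check whether U ∩ (A ∖ {x}) ≠ ∅ for every such U.
  x = 38: open {38} ∋ x has {38} ∩ (A ∖ {38}) = ∅, so x is NOT a limit point.
  x = 39: open {39, 40} ∋ x has {39, 40} ∩ (A ∖ {39}) = ∅, so x is NOT a limit point.
  x = 40: open {40} ∋ x has {40} ∩ (A ∖ {40}) = ∅, so x is NOT a limit point.
Collecting: A' = ∅.


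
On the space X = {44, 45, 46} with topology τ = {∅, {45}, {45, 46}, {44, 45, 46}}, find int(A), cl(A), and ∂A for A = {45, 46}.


int(A) = {45, 46}, cl(A) = {44, 45, 46}, ∂A = {44}.

Closed sets in (X, τ) are complements of opens:
  closed(X, τ) = {∅, {44}, {44, 46}, {44, 45, 46}}.
int(A) = ⋃ {U ∈ τ : U ⊆ A}. Opens contained in A: ∅, {45}, {45, 46}.
Taking the union of these: int(A) = {45, 46}.
cl(A) = ⋂ {C closed : A ⊆ C}. Closed sets containing A: {44, 45, 46}.
Intersecting these: cl(A) = {44, 45, 46}.
∂A = cl(A) ∖ int(A) = {44, 45, 46} ∖ {45, 46} = {44}.


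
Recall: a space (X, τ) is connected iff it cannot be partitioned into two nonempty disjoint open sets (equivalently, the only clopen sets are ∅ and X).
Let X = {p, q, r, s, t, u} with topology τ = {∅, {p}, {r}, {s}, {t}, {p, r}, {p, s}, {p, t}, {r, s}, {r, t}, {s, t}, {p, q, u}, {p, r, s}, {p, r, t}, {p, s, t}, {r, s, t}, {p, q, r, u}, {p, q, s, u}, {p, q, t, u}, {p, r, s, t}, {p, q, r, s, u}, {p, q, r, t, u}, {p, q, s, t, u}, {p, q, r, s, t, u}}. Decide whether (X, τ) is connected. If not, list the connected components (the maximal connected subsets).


(X, τ) is disconnected; components = [{r}, {s}, {t}, {p, q, u}].

Find clopen sets (U ∈ τ with X ∖ U ∈ τ):
  U = ∅, X ∖ U = {p, q, r, s, t, u} — both open, so U is clopen.
  U = {r}, X ∖ U = {p, q, s, t, u} — both open, so U is clopen.
  U = {s}, X ∖ U = {p, q, r, t, u} — both open, so U is clopen.
  U = {t}, X ∖ U = {p, q, r, s, u} — both open, so U is clopen.
  U = {r, s}, X ∖ U = {p, q, t, u} — both open, so U is clopen.
  U = {r, t}, X ∖ U = {p, q, s, u} — both open, so U is clopen.
  U = {s, t}, X ∖ U = {p, q, r, u} — both open, so U is clopen.
  U = {p, q, u}, X ∖ U = {r, s, t} — both open, so U is clopen.
  U = {r, s, t}, X ∖ U = {p, q, u} — both open, so U is clopen.
  U = {p, q, r, u}, X ∖ U = {s, t} — both open, so U is clopen.
  U = {p, q, s, u}, X ∖ U = {r, t} — both open, so U is clopen.
  U = {p, q, t, u}, X ∖ U = {r, s} — both open, so U is clopen.
  U = {p, q, r, s, u}, X ∖ U = {t} — both open, so U is clopen.
  U = {p, q, r, t, u}, X ∖ U = {s} — both open, so U is clopen.
  U = {p, q, s, t, u}, X ∖ U = {r} — both open, so U is clopen.
  U = {p, q, r, s, t, u}, X ∖ U = ∅ — both open, so U is clopen.
Nontrivial clopen(s) exist: e.g. {t}. So (X, τ) is disconnected.
Compute connected components by grouping points that agree on all clopens:
  component: {r}
  component: {s}
  component: {t}
  component: {p, q, u}


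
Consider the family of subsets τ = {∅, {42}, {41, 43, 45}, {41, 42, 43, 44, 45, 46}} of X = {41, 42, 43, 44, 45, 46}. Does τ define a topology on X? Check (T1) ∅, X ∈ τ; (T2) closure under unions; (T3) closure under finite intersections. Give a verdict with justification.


τ is NOT a topology on X.

Axiom (T1): ∅ ∈ τ? Yes; X ∈ τ? Yes.
Axiom (T2/T3): check pairwise unions and intersections of members of τ.
Counterexample for (T2): {42} ∪ {41, 43, 45} = {41, 42, 43, 45} ∉ τ. Therefore τ is NOT a topology.


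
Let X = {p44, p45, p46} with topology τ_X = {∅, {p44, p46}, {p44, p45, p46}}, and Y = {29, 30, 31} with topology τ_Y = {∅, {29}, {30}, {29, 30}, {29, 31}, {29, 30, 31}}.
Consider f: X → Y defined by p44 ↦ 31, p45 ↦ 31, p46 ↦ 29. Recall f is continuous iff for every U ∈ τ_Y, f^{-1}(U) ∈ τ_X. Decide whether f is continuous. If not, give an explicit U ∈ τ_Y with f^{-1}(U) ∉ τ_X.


f is NOT continuous.

Compute f^{-1}(U) for each U ∈ τ_Y:
  U = ∅: f^{-1}(U) = ∅ ∈ τ_X ✓.
  U = {29}: f^{-1}(U) = {p46} ∉ τ_X ✗.
  U = {30}: f^{-1}(U) = ∅ ∈ τ_X ✓.
  U = {29, 30}: f^{-1}(U) = {p46} ∉ τ_X ✗.
  U = {29, 31}: f^{-1}(U) = {p44, p45, p46} ∈ τ_X ✓.
  U = {29, 30, 31}: f^{-1}(U) = {p44, p45, p46} ∈ τ_X ✓.
Found U = {29} with f^{-1}(U) = {p46} not in τ_X. Therefore f is NOT continuous.


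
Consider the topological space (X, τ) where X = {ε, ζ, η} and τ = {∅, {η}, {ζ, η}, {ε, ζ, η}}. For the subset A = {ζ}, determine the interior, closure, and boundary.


int(A) = ∅, cl(A) = {ε, ζ}, ∂A = {ε, ζ}.

Closed sets in (X, τ) are complements of opens:
  closed(X, τ) = {∅, {ε}, {ε, ζ}, {ε, ζ, η}}.
int(A) = ⋃ {U ∈ τ : U ⊆ A}. Opens contained in A: ∅.
Taking the union of these: int(A) = ∅.
cl(A) = ⋂ {C closed : A ⊆ C}. Closed sets containing A: {ε, ζ}, {ε, ζ, η}.
Intersecting these: cl(A) = {ε, ζ}.
∂A = cl(A) ∖ int(A) = {ε, ζ} ∖ ∅ = {ε, ζ}.


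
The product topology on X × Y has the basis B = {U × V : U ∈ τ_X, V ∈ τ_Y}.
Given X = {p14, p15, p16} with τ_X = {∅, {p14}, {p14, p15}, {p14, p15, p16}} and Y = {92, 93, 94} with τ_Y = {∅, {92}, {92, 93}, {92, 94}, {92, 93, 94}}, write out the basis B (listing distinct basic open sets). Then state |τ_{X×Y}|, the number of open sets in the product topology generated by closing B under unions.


Basis B = {∅ × ∅, {p14} × {92}, {p14} × {92, 93}, {p14} × {92, 94}, {p14, p15} × {92}, {p14} × {92, 93, 94}, {p14, p15, p16} × {92}, {p14, p15} × {92, 93}, {p14, p15} × {92, 94}, {p14, p15} × {92, 93, 94}, {p14, p15, p16} × {92, 93}, {p14, p15, p16} × {92, 94}, {p14, p15, p16} × {92, 93, 94}}; |τ_{X×Y}| = 30.

Enumerate products U × V with U ∈ τ_X, V ∈ τ_Y (deduplicated):
  ∅ × ∅ = {} (∅)
  {p14} × {92} = {(p14,92)}
  {p14} × {92, 93} = {(p14,92), (p14,93)}
  {p14} × {92, 94} = {(p14,92), (p14,94)}
  {p14, p15} × {92} = {(p14,92), (p15,92)}
  {p14} × {92, 93, 94} = {(p14,92), (p14,93), (p14,94)}
  {p14, p15, p16} × {92} = {(p14,92), (p15,92), (p16,92)}
  {p14, p15} × {92, 93} = {(p14,92), (p14,93), (p15,92), (p15,93)}
  {p14, p15} × {92, 94} = {(p14,92), (p14,94), (p15,92), (p15,94)}
  {p14, p15} × {92, 93, 94} = {(p14,92), (p14,93), (p14,94), (p15,92), (p15,93), (p15,94)}
  {p14, p15, p16} × {92, 93} = {(p14,92), (p14,93), (p15,92), (p15,93), (p16,92), (p16,93)}
  {p14, p15, p16} × {92, 94} = {(p14,92), (p14,94), (p15,92), (p15,94), (p16,92), (p16,94)}
  {p14, p15, p16} × {92, 93, 94} = {(p14,92), (p14,93), (p14,94), (p15,92), (p15,93), (p15,94), (p16,92), (p16,93), (p16,94)}
These 13 distinct sets form the basis B.
Close under arbitrary unions to get τ_{X×Y}; counting gives |τ_{X×Y}| = 30.


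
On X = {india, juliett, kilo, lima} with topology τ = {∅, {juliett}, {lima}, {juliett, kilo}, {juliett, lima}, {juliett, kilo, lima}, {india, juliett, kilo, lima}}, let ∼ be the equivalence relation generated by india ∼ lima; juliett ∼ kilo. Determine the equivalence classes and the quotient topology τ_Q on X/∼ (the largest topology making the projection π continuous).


X/∼ = {[india=lima], [juliett=kilo]}; |τ_Q| = 3.

Equivalence classes: [india=lima], [juliett=kilo].
Quotient map π: X → X/∼ sends india ↦ [india=lima], juliett ↦ [juliett=kilo], kilo ↦ [juliett=kilo], lima ↦ [india=lima].
For each subset V ⊆ X/∼, compute π^{-1}(V) ⊆ X and check whether π^{-1}(V) ∈ τ. V is open in τ_Q iff π^{-1}(V) ∈ τ.
  V = {}: π^{-1}(V) = ∅ ∈ τ ✓.
  V = {[india=lima]}: π^{-1}(V) = {india, lima} ∉ τ ✗.
  V = {[juliett=kilo]}: π^{-1}(V) = {juliett, kilo} ∈ τ ✓.
  V = {[india=lima], [juliett=kilo]}: π^{-1}(V) = {india, juliett, kilo, lima} ∈ τ ✓.
Open sets in the quotient: τ_Q = {{}, {[juliett=kilo]}, {[india=lima], [juliett=kilo]}} (3 elements).


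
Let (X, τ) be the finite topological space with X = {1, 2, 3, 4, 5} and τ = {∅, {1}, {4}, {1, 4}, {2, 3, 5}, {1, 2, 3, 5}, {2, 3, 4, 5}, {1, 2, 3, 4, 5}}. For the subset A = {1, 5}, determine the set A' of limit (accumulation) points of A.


A' = {2, 3}

For each x ∈ X, list the open sets U ∈ τ with x ∈ U, then check whether U ∩ (A ∖ {x}) ≠ ∅ for every such U.
  x = 1: open {1} ∋ x has {1} ∩ (A ∖ {1}) = ∅, so x is NOT a limit point.
  x = 2: opens ∋ x are {2, 3, 5}, {1, 2, 3, 5}, {2, 3, 4, 5}, {1, 2, 3, 4, 5}; each meets A ∖ {2}, so x IS a limit point.
  x = 3: opens ∋ x are {2, 3, 5}, {1, 2, 3, 5}, {2, 3, 4, 5}, {1, 2, 3, 4, 5}; each meets A ∖ {3}, so x IS a limit point.
  x = 4: open {4} ∋ x has {4} ∩ (A ∖ {4}) = ∅, so x is NOT a limit point.
  x = 5: open {2, 3, 5} ∋ x has {2, 3, 5} ∩ (A ∖ {5}) = ∅, so x is NOT a limit point.
Collecting: A' = {2, 3}.


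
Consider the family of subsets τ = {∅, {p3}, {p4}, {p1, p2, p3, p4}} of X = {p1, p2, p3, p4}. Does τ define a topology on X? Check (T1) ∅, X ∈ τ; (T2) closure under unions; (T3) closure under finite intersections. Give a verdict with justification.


τ is NOT a topology on X.

Axiom (T1): ∅ ∈ τ? Yes; X ∈ τ? Yes.
Axiom (T2/T3): check pairwise unions and intersections of members of τ.
Counterexample for (T2): {p3} ∪ {p4} = {p3, p4} ∉ τ. Therefore τ is NOT a topology.


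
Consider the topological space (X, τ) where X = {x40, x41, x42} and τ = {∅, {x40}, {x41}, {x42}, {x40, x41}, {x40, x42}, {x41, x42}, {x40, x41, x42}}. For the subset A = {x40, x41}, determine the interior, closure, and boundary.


int(A) = {x40, x41}, cl(A) = {x40, x41}, ∂A = ∅.

Closed sets in (X, τ) are complements of opens:
  closed(X, τ) = {∅, {x40}, {x41}, {x42}, {x40, x41}, {x40, x42}, {x41, x42}, {x40, x41, x42}}.
int(A) = ⋃ {U ∈ τ : U ⊆ A}. Opens contained in A: ∅, {x40}, {x41}, {x40, x41}.
Taking the union of these: int(A) = {x40, x41}.
cl(A) = ⋂ {C closed : A ⊆ C}. Closed sets containing A: {x40, x41}, {x40, x41, x42}.
Intersecting these: cl(A) = {x40, x41}.
∂A = cl(A) ∖ int(A) = {x40, x41} ∖ {x40, x41} = ∅.


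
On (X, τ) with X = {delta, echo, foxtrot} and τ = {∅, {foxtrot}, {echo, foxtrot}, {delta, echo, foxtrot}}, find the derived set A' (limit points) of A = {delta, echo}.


A' = {delta}

For each x ∈ X, list the open sets U ∈ τ with x ∈ U, then check whether U ∩ (A ∖ {x}) ≠ ∅ for every such U.
  x = delta: opens ∋ x are {delta, echo, foxtrot}; each meets A ∖ {delta}, so x IS a limit point.
  x = echo: open {echo, foxtrot} ∋ x has {echo, foxtrot} ∩ (A ∖ {echo}) = ∅, so x is NOT a limit point.
  x = foxtrot: open {foxtrot} ∋ x has {foxtrot} ∩ (A ∖ {foxtrot}) = ∅, so x is NOT a limit point.
Collecting: A' = {delta}.


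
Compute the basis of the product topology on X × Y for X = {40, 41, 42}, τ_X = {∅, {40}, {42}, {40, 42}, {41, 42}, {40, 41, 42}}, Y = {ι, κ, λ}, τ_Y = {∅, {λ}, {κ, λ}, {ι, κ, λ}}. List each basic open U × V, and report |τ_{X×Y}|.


Basis B = {∅ × ∅, {40} × {λ}, {42} × {λ}, {40} × {κ, λ}, {40, 42} × {λ}, {41, 42} × {λ}, {42} × {κ, λ}, {40} × {ι, κ, λ}, {40, 41, 42} × {λ}, {42} × {ι, κ, λ}, {40, 42} × {κ, λ}, {41, 42} × {κ, λ}, {40, 42} × {ι, κ, λ}, {40, 41, 42} × {κ, λ}, {41, 42} × {ι, κ, λ}, {40, 41, 42} × {ι, κ, λ}}; |τ_{X×Y}| = 40.

Enumerate products U × V with U ∈ τ_X, V ∈ τ_Y (deduplicated):
  ∅ × ∅ = {} (∅)
  {40} × {λ} = {(40,λ)}
  {42} × {λ} = {(42,λ)}
  {40} × {κ, λ} = {(40,κ), (40,λ)}
  {40, 42} × {λ} = {(40,λ), (42,λ)}
  {41, 42} × {λ} = {(41,λ), (42,λ)}
  {42} × {κ, λ} = {(42,κ), (42,λ)}
  {40} × {ι, κ, λ} = {(40,ι), (40,κ), (40,λ)}
  {40, 41, 42} × {λ} = {(40,λ), (41,λ), (42,λ)}
  {42} × {ι, κ, λ} = {(42,ι), (42,κ), (42,λ)}
  {40, 42} × {κ, λ} = {(40,κ), (40,λ), (42,κ), (42,λ)}
  {41, 42} × {κ, λ} = {(41,κ), (41,λ), (42,κ), (42,λ)}
  {40, 42} × {ι, κ, λ} = {(40,ι), (40,κ), (40,λ), (42,ι), (42,κ), (42,λ)}
  {40, 41, 42} × {κ, λ} = {(40,κ), (40,λ), (41,κ), (41,λ), (42,κ), (42,λ)}
  {41, 42} × {ι, κ, λ} = {(41,ι), (41,κ), (41,λ), (42,ι), (42,κ), (42,λ)}
  {40, 41, 42} × {ι, κ, λ} = {(40,ι), (40,κ), (40,λ), (41,ι), (41,κ), (41,λ), (42,ι), (42,κ), (42,λ)}
These 16 distinct sets form the basis B.
Close under arbitrary unions to get τ_{X×Y}; counting gives |τ_{X×Y}| = 40.


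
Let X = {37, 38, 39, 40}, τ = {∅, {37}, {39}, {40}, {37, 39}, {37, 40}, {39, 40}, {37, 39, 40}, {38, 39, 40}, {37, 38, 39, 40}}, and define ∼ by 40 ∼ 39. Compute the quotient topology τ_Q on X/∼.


X/∼ = {[37], [38], [39=40]}; |τ_Q| = 6.

Equivalence classes: [37], [38], [39=40].
Quotient map π: X → X/∼ sends 37 ↦ [37], 38 ↦ [38], 39 ↦ [39=40], 40 ↦ [39=40].
For each subset V ⊆ X/∼, compute π^{-1}(V) ⊆ X and check whether π^{-1}(V) ∈ τ. V is open in τ_Q iff π^{-1}(V) ∈ τ.
  V = {}: π^{-1}(V) = ∅ ∈ τ ✓.
  V = {[37]}: π^{-1}(V) = {37} ∈ τ ✓.
  V = {[38]}: π^{-1}(V) = {38} ∉ τ ✗.
  V = {[37], [38]}: π^{-1}(V) = {37, 38} ∉ τ ✗.
  V = {[39=40]}: π^{-1}(V) = {39, 40} ∈ τ ✓.
  V = {[37], [39=40]}: π^{-1}(V) = {37, 39, 40} ∈ τ ✓.
  V = {[38], [39=40]}: π^{-1}(V) = {38, 39, 40} ∈ τ ✓.
  V = {[37], [38], [39=40]}: π^{-1}(V) = {37, 38, 39, 40} ∈ τ ✓.
Open sets in the quotient: τ_Q = {{}, {[37]}, {[39=40]}, {[37], [39=40]}, {[38], [39=40]}, {[37], [38], [39=40]}} (6 elements).


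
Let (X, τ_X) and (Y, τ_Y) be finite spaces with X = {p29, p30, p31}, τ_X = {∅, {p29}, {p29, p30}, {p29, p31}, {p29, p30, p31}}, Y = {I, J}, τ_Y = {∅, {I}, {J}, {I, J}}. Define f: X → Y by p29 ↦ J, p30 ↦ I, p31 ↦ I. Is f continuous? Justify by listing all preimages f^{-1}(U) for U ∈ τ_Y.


f is NOT continuous.

Compute f^{-1}(U) for each U ∈ τ_Y:
  U = ∅: f^{-1}(U) = ∅ ∈ τ_X ✓.
  U = {I}: f^{-1}(U) = {p30, p31} ∉ τ_X ✗.
  U = {J}: f^{-1}(U) = {p29} ∈ τ_X ✓.
  U = {I, J}: f^{-1}(U) = {p29, p30, p31} ∈ τ_X ✓.
Found U = {I} with f^{-1}(U) = {p30, p31} not in τ_X. Therefore f is NOT continuous.


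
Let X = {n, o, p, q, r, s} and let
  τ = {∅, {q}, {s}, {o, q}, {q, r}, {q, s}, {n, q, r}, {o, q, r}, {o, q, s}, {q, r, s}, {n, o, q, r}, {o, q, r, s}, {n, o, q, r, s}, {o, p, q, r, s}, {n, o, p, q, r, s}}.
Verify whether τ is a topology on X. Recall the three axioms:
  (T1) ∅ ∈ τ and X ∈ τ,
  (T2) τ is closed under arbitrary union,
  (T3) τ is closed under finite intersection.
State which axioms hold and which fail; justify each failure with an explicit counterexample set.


τ is NOT a topology on X.

Axiom (T1): ∅ ∈ τ? Yes; X ∈ τ? Yes.
Axiom (T2/T3): check pairwise unions and intersections of members of τ.
Counterexample for (T2): {s} ∪ {n, q, r} = {n, q, r, s} ∉ τ. Therefore τ is NOT a topology.


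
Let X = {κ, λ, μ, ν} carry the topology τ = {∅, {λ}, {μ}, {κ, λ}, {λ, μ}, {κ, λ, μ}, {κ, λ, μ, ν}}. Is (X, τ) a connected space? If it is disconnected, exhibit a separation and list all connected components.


(X, τ) is connected.

Find clopen sets (U ∈ τ with X ∖ U ∈ τ):
  U = ∅, X ∖ U = {κ, λ, μ, ν} — both open, so U is clopen.
  U = {κ, λ, μ, ν}, X ∖ U = ∅ — both open, so U is clopen.
Only trivial clopens (∅ and X) exist, so (X, τ) is connected.
Compute connected components by grouping points that agree on all clopens:
  component: {κ, λ, μ, ν}


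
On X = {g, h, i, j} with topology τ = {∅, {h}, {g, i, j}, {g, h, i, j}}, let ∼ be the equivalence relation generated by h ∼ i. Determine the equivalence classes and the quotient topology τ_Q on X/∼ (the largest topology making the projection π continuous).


X/∼ = {[g], [h=i], [j]}; |τ_Q| = 2.

Equivalence classes: [g], [h=i], [j].
Quotient map π: X → X/∼ sends g ↦ [g], h ↦ [h=i], i ↦ [h=i], j ↦ [j].
For each subset V ⊆ X/∼, compute π^{-1}(V) ⊆ X and check whether π^{-1}(V) ∈ τ. V is open in τ_Q iff π^{-1}(V) ∈ τ.
  V = {}: π^{-1}(V) = ∅ ∈ τ ✓.
  V = {[g]}: π^{-1}(V) = {g} ∉ τ ✗.
  V = {[h=i]}: π^{-1}(V) = {h, i} ∉ τ ✗.
  V = {[g], [h=i]}: π^{-1}(V) = {g, h, i} ∉ τ ✗.
  V = {[j]}: π^{-1}(V) = {j} ∉ τ ✗.
  V = {[g], [j]}: π^{-1}(V) = {g, j} ∉ τ ✗.
  V = {[h=i], [j]}: π^{-1}(V) = {h, i, j} ∉ τ ✗.
  V = {[g], [h=i], [j]}: π^{-1}(V) = {g, h, i, j} ∈ τ ✓.
Open sets in the quotient: τ_Q = {{}, {[g], [h=i], [j]}} (2 elements).


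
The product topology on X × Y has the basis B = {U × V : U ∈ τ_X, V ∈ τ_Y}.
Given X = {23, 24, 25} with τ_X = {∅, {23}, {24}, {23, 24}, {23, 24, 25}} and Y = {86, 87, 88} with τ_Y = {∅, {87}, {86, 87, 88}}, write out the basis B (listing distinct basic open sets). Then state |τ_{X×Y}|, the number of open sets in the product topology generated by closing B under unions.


Basis B = {∅ × ∅, {23} × {87}, {24} × {87}, {23, 24} × {87}, {23} × {86, 87, 88}, {23, 24, 25} × {87}, {24} × {86, 87, 88}, {23, 24} × {86, 87, 88}, {23, 24, 25} × {86, 87, 88}}; |τ_{X×Y}| = 14.

Enumerate products U × V with U ∈ τ_X, V ∈ τ_Y (deduplicated):
  ∅ × ∅ = {} (∅)
  {23} × {87} = {(23,87)}
  {24} × {87} = {(24,87)}
  {23, 24} × {87} = {(23,87), (24,87)}
  {23} × {86, 87, 88} = {(23,86), (23,87), (23,88)}
  {23, 24, 25} × {87} = {(23,87), (24,87), (25,87)}
  {24} × {86, 87, 88} = {(24,86), (24,87), (24,88)}
  {23, 24} × {86, 87, 88} = {(23,86), (23,87), (23,88), (24,86), (24,87), (24,88)}
  {23, 24, 25} × {86, 87, 88} = {(23,86), (23,87), (23,88), (24,86), (24,87), (24,88), (25,86), (25,87), (25,88)}
These 9 distinct sets form the basis B.
Close under arbitrary unions to get τ_{X×Y}; counting gives |τ_{X×Y}| = 14.
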